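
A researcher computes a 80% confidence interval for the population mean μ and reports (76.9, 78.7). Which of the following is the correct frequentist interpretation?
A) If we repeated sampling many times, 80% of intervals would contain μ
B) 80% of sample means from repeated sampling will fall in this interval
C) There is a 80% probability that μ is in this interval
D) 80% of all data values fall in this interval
A

A) Correct — this is the frequentist long-run coverage interpretation.
B) Wrong — coverage applies to intervals containing μ, not to future x̄ values.
C) Wrong — μ is fixed; the randomness lives in the interval, not in μ.
D) Wrong — a CI is about the parameter μ, not individual data values.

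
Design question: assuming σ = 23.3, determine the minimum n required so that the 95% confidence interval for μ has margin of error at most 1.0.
n ≥ 2086

For margin E ≤ 1.0:
n ≥ (z* · σ / E)²
n ≥ (1.960 · 23.3 / 1.0)²
n ≥ 2085.57

Minimum n = 2086 (rounding up)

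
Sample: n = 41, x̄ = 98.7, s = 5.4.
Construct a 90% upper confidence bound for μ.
μ ≤ 99.80

Upper bound (one-sided):
t* = 1.303 (one-sided for 90%)
Upper bound = x̄ + t* · s/√n = 98.7 + 1.303 · 5.4/√41 = 99.80

We are 90% confident that μ ≤ 99.80.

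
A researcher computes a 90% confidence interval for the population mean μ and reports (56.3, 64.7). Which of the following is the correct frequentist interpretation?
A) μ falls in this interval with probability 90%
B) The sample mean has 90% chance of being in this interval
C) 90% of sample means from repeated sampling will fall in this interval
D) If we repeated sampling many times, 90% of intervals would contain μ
D

A) Wrong — μ is fixed; the randomness lives in the interval, not in μ.
B) Wrong — x̄ is observed and sits in the interval by construction.
C) Wrong — coverage applies to intervals containing μ, not to future x̄ values.
D) Correct — this is the frequentist long-run coverage interpretation.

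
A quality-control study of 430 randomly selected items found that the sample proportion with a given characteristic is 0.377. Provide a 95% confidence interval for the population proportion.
(0.331, 0.423)

Proportion CI:
SE = √(p̂(1-p̂)/n) = √(0.377 · 0.623 / 430) = 0.02337

z* = 1.960
Margin = z* · SE = 1.960 · 0.02337 = 0.0458

CI: 0.377 ± 0.0458 = (0.331, 0.423)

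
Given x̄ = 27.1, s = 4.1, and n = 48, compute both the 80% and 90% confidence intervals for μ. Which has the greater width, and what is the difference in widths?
90% CI is wider by 0.45

df = 47
80% CI: t* = 1.300, (26.33, 27.87), width = 2 · t* · s/√n = 1.54
90% CI: t* = 1.678, (26.11, 28.09), width = 2 · t* · s/√n = 1.99

The 90% CI is wider by 1.99 - 1.54 = 0.45.
Higher confidence requires a wider interval.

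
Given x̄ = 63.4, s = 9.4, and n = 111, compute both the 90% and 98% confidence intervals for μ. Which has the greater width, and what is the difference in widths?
98% CI is wider by 1.25

df = 110
90% CI: t* = 1.659, (61.92, 64.88), width = 2 · t* · s/√n = 2.96
98% CI: t* = 2.361, (61.29, 65.51), width = 2 · t* · s/√n = 4.21

The 98% CI is wider by 4.21 - 2.96 = 1.25.
Higher confidence requires a wider interval.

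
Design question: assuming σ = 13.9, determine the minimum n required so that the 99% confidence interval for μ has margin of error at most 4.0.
n ≥ 81

For margin E ≤ 4.0:
n ≥ (z* · σ / E)²
n ≥ (2.576 · 13.9 / 4.0)²
n ≥ 80.13

Minimum n = 81 (rounding up)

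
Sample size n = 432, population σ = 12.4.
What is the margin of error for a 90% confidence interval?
Margin of error = 0.98

Margin of error = z* · σ/√n
= 1.645 · 12.4/√432
= 1.645 · 12.4/20.7846
= 0.98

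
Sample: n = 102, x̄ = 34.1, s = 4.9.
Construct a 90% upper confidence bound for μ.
μ ≤ 34.73

Upper bound (one-sided):
t* = 1.290 (one-sided for 90%)
Upper bound = x̄ + t* · s/√n = 34.1 + 1.290 · 4.9/√102 = 34.73

We are 90% confident that μ ≤ 34.73.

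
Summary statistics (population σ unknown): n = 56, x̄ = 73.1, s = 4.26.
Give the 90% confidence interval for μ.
(72.15, 74.05)

t-interval (σ unknown):
df = n - 1 = 55
t* = 1.673 for 90% confidence

Margin of error = t* · s/√n = 1.673 · 4.26/√56 = 0.95

CI: (72.15, 74.05)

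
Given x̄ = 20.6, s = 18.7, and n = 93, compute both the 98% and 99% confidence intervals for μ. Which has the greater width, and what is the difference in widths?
99% CI is wider by 1.02

df = 92
98% CI: t* = 2.368, (16.01, 25.19), width = 2 · t* · s/√n = 9.18
99% CI: t* = 2.630, (15.50, 25.70), width = 2 · t* · s/√n = 10.20

The 99% CI is wider by 10.20 - 9.18 = 1.02.
Higher confidence requires a wider interval.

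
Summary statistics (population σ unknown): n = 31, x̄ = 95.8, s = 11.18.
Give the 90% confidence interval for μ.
(92.39, 99.21)

t-interval (σ unknown):
df = n - 1 = 30
t* = 1.697 for 90% confidence

Margin of error = t* · s/√n = 1.697 · 11.18/√31 = 3.41

CI: (92.39, 99.21)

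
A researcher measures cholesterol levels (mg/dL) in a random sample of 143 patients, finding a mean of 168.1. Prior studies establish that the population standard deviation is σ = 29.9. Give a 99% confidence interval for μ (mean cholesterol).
(161.66, 174.54)

z-interval (σ known):
z* = 2.576 for 99% confidence

Margin of error = z* · σ/√n = 2.576 · 29.9/√143 = 6.44

CI: (168.1 - 6.44, 168.1 + 6.44) = (161.66, 174.54)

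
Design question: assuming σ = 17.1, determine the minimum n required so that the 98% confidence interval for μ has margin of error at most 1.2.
n ≥ 1099

For margin E ≤ 1.2:
n ≥ (z* · σ / E)²
n ≥ (2.326 · 17.1 / 1.2)²
n ≥ 1098.62

Minimum n = 1099 (rounding up)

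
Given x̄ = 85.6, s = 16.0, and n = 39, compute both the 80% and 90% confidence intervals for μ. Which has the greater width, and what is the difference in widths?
90% CI is wider by 1.96

df = 38
80% CI: t* = 1.304, (82.26, 88.94), width = 2 · t* · s/√n = 6.68
90% CI: t* = 1.686, (81.28, 89.92), width = 2 · t* · s/√n = 8.64

The 90% CI is wider by 8.64 - 6.68 = 1.96.
Higher confidence requires a wider interval.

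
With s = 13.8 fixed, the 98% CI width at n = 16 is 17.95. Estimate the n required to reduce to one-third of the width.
n ≈ 144

CI width ∝ 1/√n
To reduce width by factor 3, need √n to grow by 3 → need 3² = 9 times as many samples.

Current: n = 16, width = 17.95
New: n = 144, width ≈ 5.41

Width reduced by factor of 17.95/5.41 = 3.32.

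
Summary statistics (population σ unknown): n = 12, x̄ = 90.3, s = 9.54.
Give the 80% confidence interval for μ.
(86.55, 94.05)

t-interval (σ unknown):
df = n - 1 = 11
t* = 1.363 for 80% confidence

Margin of error = t* · s/√n = 1.363 · 9.54/√12 = 3.75

CI: (86.55, 94.05)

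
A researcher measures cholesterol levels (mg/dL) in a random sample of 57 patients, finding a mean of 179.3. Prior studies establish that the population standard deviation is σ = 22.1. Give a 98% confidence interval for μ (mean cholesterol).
(172.49, 186.11)

z-interval (σ known):
z* = 2.326 for 98% confidence

Margin of error = z* · σ/√n = 2.326 · 22.1/√57 = 6.81

CI: (179.3 - 6.81, 179.3 + 6.81) = (172.49, 186.11)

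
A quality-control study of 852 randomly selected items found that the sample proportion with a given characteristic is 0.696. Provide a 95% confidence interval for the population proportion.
(0.665, 0.727)

Proportion CI:
SE = √(p̂(1-p̂)/n) = √(0.696 · 0.304 / 852) = 0.01576

z* = 1.960
Margin = z* · SE = 1.960 · 0.01576 = 0.0309

CI: 0.696 ± 0.0309 = (0.665, 0.727)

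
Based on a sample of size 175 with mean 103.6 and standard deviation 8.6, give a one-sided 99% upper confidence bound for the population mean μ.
μ ≤ 105.13

Upper bound (one-sided):
t* = 2.348 (one-sided for 99%)
Upper bound = x̄ + t* · s/√n = 103.6 + 2.348 · 8.6/√175 = 105.13

We are 99% confident that μ ≤ 105.13.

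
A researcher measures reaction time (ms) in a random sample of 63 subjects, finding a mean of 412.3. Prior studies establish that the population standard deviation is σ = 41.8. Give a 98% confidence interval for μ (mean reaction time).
(400.05, 424.55)

z-interval (σ known):
z* = 2.326 for 98% confidence

Margin of error = z* · σ/√n = 2.326 · 41.8/√63 = 12.25

CI: (412.3 - 12.25, 412.3 + 12.25) = (400.05, 424.55)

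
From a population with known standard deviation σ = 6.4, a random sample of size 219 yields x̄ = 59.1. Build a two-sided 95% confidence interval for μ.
(58.25, 59.95)

z-interval (σ known):
z* = 1.960 for 95% confidence

Margin of error = z* · σ/√n = 1.960 · 6.4/√219 = 0.85

CI: (59.1 - 0.85, 59.1 + 0.85) = (58.25, 59.95)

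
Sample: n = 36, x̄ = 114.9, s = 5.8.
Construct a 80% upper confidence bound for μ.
μ ≤ 115.72

Upper bound (one-sided):
t* = 0.852 (one-sided for 80%)
Upper bound = x̄ + t* · s/√n = 114.9 + 0.852 · 5.8/√36 = 115.72

We are 80% confident that μ ≤ 115.72.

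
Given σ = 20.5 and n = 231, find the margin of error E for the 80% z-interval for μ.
Margin of error = 1.73

Margin of error = z* · σ/√n
= 1.282 · 20.5/√231
= 1.282 · 20.5/15.1987
= 1.73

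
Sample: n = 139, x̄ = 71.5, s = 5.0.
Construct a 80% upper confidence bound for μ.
μ ≤ 71.86

Upper bound (one-sided):
t* = 0.844 (one-sided for 80%)
Upper bound = x̄ + t* · s/√n = 71.5 + 0.844 · 5.0/√139 = 71.86

We are 80% confident that μ ≤ 71.86.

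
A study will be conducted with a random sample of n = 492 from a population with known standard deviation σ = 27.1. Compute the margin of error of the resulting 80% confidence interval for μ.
Margin of error = 1.57

Margin of error = z* · σ/√n
= 1.282 · 27.1/√492
= 1.282 · 27.1/22.1811
= 1.57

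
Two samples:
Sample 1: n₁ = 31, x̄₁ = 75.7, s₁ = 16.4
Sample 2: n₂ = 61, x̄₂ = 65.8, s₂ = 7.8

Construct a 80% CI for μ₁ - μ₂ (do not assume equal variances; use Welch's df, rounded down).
(5.84, 13.96)

Difference: x̄₁ - x̄₂ = 9.90
SE = √(s₁²/n₁ + s₂²/n₂) = √(16.4²/31 + 7.8²/61) = 3.1102
df = 37.05 → 37 (Welch–Satterthwaite, rounded down)
t* = 1.305

CI: 9.90 ± 1.305 · 3.1102 = 9.90 ± 4.06 = (5.84, 13.96)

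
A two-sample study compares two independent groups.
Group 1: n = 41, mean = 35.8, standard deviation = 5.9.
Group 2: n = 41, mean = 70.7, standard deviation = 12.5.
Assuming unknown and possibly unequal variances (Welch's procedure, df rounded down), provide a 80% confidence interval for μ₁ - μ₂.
(-37.70, -32.10)

Difference: x̄₁ - x̄₂ = -34.90
SE = √(s₁²/n₁ + s₂²/n₂) = √(5.9²/41 + 12.5²/41) = 2.1587
df = 56.98 → 56 (Welch–Satterthwaite, rounded down)
t* = 1.297

CI: -34.90 ± 1.297 · 2.1587 = -34.90 ± 2.80 = (-37.70, -32.10)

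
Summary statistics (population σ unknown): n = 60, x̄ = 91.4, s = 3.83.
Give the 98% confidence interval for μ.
(90.22, 92.58)

t-interval (σ unknown):
df = n - 1 = 59
t* = 2.391 for 98% confidence

Margin of error = t* · s/√n = 2.391 · 3.83/√60 = 1.18

CI: (90.22, 92.58)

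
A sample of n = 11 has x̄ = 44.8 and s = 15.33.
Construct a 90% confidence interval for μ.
(36.42, 53.18)

t-interval (σ unknown):
df = n - 1 = 10
t* = 1.812 for 90% confidence

Margin of error = t* · s/√n = 1.812 · 15.33/√11 = 8.38

CI: (36.42, 53.18)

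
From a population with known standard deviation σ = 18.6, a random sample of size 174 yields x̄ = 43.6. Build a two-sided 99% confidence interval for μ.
(39.97, 47.23)

z-interval (σ known):
z* = 2.576 for 99% confidence

Margin of error = z* · σ/√n = 2.576 · 18.6/√174 = 3.63

CI: (43.6 - 3.63, 43.6 + 3.63) = (39.97, 47.23)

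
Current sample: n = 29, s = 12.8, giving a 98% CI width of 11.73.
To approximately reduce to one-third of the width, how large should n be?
n ≈ 261

CI width ∝ 1/√n
To reduce width by factor 3, need √n to grow by 3 → need 3² = 9 times as many samples.

Current: n = 29, width = 11.73
New: n = 261, width ≈ 3.71

Width reduced by factor of 11.73/3.71 = 3.16.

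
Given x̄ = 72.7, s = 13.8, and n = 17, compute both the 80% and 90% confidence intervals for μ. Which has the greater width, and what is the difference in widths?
90% CI is wider by 2.74

df = 16
80% CI: t* = 1.337, (68.23, 77.17), width = 2 · t* · s/√n = 8.95
90% CI: t* = 1.746, (66.86, 78.54), width = 2 · t* · s/√n = 11.69

The 90% CI is wider by 11.69 - 8.95 = 2.74.
Higher confidence requires a wider interval.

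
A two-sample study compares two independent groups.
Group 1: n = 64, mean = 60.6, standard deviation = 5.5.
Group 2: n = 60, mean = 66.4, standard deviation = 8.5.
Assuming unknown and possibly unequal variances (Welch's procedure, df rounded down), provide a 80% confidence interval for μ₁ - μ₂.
(-7.47, -4.13)

Difference: x̄₁ - x̄₂ = -5.80
SE = √(s₁²/n₁ + s₂²/n₂) = √(5.5²/64 + 8.5²/60) = 1.2949
df = 99.98 → 99 (Welch–Satterthwaite, rounded down)
t* = 1.290

CI: -5.80 ± 1.290 · 1.2949 = -5.80 ± 1.67 = (-7.47, -4.13)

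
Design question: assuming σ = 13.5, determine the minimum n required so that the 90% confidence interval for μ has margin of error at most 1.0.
n ≥ 494

For margin E ≤ 1.0:
n ≥ (z* · σ / E)²
n ≥ (1.645 · 13.5 / 1.0)²
n ≥ 493.17

Minimum n = 494 (rounding up)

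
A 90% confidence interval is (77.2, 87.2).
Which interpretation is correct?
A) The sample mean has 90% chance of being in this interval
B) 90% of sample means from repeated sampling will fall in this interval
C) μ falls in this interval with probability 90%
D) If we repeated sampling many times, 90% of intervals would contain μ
D

A) Wrong — x̄ is observed and sits in the interval by construction.
B) Wrong — coverage applies to intervals containing μ, not to future x̄ values.
C) Wrong — μ is fixed; the randomness lives in the interval, not in μ.
D) Correct — this is the frequentist long-run coverage interpretation.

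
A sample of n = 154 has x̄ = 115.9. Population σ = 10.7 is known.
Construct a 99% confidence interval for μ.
(113.68, 118.12)

z-interval (σ known):
z* = 2.576 for 99% confidence

Margin of error = z* · σ/√n = 2.576 · 10.7/√154 = 2.22

CI: (115.9 - 2.22, 115.9 + 2.22) = (113.68, 118.12)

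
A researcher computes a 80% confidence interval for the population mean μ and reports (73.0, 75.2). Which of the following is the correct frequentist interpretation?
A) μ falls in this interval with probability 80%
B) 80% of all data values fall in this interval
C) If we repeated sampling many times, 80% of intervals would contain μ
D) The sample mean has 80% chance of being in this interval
C

A) Wrong — μ is fixed; the randomness lives in the interval, not in μ.
B) Wrong — a CI is about the parameter μ, not individual data values.
C) Correct — this is the frequentist long-run coverage interpretation.
D) Wrong — x̄ is observed and sits in the interval by construction.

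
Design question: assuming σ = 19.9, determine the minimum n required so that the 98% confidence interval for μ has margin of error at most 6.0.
n ≥ 60

For margin E ≤ 6.0:
n ≥ (z* · σ / E)²
n ≥ (2.326 · 19.9 / 6.0)²
n ≥ 59.51

Minimum n = 60 (rounding up)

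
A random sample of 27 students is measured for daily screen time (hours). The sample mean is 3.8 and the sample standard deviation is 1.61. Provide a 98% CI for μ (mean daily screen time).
(3.03, 4.57)

t-interval (σ unknown):
df = n - 1 = 26
t* = 2.479 for 98% confidence

Margin of error = t* · s/√n = 2.479 · 1.61/√27 = 0.77

CI: (3.03, 4.57)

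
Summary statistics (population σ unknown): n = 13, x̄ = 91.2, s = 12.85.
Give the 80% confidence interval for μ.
(86.37, 96.03)

t-interval (σ unknown):
df = n - 1 = 12
t* = 1.356 for 80% confidence

Margin of error = t* · s/√n = 1.356 · 12.85/√13 = 4.83

CI: (86.37, 96.03)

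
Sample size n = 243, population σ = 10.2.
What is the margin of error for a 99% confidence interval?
Margin of error = 1.69

Margin of error = z* · σ/√n
= 2.576 · 10.2/√243
= 2.576 · 10.2/15.5885
= 1.69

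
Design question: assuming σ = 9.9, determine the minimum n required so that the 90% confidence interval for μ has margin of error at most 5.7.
n ≥ 9

For margin E ≤ 5.7:
n ≥ (z* · σ / E)²
n ≥ (1.645 · 9.9 / 5.7)²
n ≥ 8.16

Minimum n = 9 (rounding up)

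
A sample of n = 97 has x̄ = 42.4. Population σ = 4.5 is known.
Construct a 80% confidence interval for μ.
(41.81, 42.99)

z-interval (σ known):
z* = 1.282 for 80% confidence

Margin of error = z* · σ/√n = 1.282 · 4.5/√97 = 0.59

CI: (42.4 - 0.59, 42.4 + 0.59) = (41.81, 42.99)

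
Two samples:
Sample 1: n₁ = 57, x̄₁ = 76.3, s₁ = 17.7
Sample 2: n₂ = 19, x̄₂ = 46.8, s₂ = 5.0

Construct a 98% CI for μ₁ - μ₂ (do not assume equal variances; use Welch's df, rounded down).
(23.29, 35.71)

Difference: x̄₁ - x̄₂ = 29.50
SE = √(s₁²/n₁ + s₂²/n₂) = √(17.7²/57 + 5.0²/19) = 2.6100
df = 73.00 → 73 (Welch–Satterthwaite, rounded down)
t* = 2.379

CI: 29.50 ± 2.379 · 2.6100 = 29.50 ± 6.21 = (23.29, 35.71)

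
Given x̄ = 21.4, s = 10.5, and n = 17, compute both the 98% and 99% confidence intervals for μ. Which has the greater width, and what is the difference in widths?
99% CI is wider by 1.72

df = 16
98% CI: t* = 2.583, (14.82, 27.98), width = 2 · t* · s/√n = 13.16
99% CI: t* = 2.921, (13.96, 28.84), width = 2 · t* · s/√n = 14.88

The 99% CI is wider by 14.88 - 13.16 = 1.72.
Higher confidence requires a wider interval.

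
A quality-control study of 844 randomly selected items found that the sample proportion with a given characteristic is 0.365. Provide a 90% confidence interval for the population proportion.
(0.338, 0.392)

Proportion CI:
SE = √(p̂(1-p̂)/n) = √(0.365 · 0.635 / 844) = 0.01657

z* = 1.645
Margin = z* · SE = 1.645 · 0.01657 = 0.0273

CI: 0.365 ± 0.0273 = (0.338, 0.392)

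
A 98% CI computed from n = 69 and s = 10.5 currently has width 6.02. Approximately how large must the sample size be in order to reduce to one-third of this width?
n ≈ 621

CI width ∝ 1/√n
To reduce width by factor 3, need √n to grow by 3 → need 3² = 9 times as many samples.

Current: n = 69, width = 6.02
New: n = 621, width ≈ 1.97

Width reduced by factor of 6.02/1.97 = 3.06.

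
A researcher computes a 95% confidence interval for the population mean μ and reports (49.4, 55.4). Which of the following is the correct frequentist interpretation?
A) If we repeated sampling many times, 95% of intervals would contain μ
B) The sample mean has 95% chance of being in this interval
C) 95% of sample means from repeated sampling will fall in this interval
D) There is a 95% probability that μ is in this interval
A

A) Correct — this is the frequentist long-run coverage interpretation.
B) Wrong — x̄ is observed and sits in the interval by construction.
C) Wrong — coverage applies to intervals containing μ, not to future x̄ values.
D) Wrong — μ is fixed; the randomness lives in the interval, not in μ.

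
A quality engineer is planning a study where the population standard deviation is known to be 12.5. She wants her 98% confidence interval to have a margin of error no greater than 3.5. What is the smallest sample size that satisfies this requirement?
n ≥ 70

For margin E ≤ 3.5:
n ≥ (z* · σ / E)²
n ≥ (2.326 · 12.5 / 3.5)²
n ≥ 69.01

Minimum n = 70 (rounding up)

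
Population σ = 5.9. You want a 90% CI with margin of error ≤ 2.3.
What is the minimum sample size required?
n ≥ 18

For margin E ≤ 2.3:
n ≥ (z* · σ / E)²
n ≥ (1.645 · 5.9 / 2.3)²
n ≥ 17.81

Minimum n = 18 (rounding up)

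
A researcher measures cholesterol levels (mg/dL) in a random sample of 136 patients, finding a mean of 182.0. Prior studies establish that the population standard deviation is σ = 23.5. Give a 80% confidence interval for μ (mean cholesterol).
(179.42, 184.58)

z-interval (σ known):
z* = 1.282 for 80% confidence

Margin of error = z* · σ/√n = 1.282 · 23.5/√136 = 2.58

CI: (182.0 - 2.58, 182.0 + 2.58) = (179.42, 184.58)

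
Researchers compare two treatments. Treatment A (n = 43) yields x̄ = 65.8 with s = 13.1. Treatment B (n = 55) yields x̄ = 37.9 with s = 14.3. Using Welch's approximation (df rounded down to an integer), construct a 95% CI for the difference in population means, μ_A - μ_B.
(22.39, 33.41)

Difference: x̄₁ - x̄₂ = 27.90
SE = √(s₁²/n₁ + s₂²/n₂) = √(13.1²/43 + 14.3²/55) = 2.7765
df = 93.55 → 93 (Welch–Satterthwaite, rounded down)
t* = 1.986

CI: 27.90 ± 1.986 · 2.7765 = 27.90 ± 5.51 = (22.39, 33.41)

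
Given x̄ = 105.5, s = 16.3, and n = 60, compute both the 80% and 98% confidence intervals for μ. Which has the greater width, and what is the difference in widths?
98% CI is wider by 4.61

df = 59
80% CI: t* = 1.296, (102.77, 108.23), width = 2 · t* · s/√n = 5.45
98% CI: t* = 2.391, (100.47, 110.53), width = 2 · t* · s/√n = 10.06

The 98% CI is wider by 10.06 - 5.45 = 4.61.
Higher confidence requires a wider interval.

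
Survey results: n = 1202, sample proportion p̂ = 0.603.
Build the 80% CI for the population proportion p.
(0.585, 0.621)

Proportion CI:
SE = √(p̂(1-p̂)/n) = √(0.603 · 0.397 / 1202) = 0.01411

z* = 1.282
Margin = z* · SE = 1.282 · 0.01411 = 0.0181

CI: 0.603 ± 0.0181 = (0.585, 0.621)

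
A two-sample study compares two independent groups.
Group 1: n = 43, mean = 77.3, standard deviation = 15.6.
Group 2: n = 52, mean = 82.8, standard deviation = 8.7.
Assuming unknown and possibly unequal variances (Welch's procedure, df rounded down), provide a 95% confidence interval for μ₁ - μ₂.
(-10.83, -0.17)

Difference: x̄₁ - x̄₂ = -5.50
SE = √(s₁²/n₁ + s₂²/n₂) = √(15.6²/43 + 8.7²/52) = 2.6674
df = 62.95 → 62 (Welch–Satterthwaite, rounded down)
t* = 1.999

CI: -5.50 ± 1.999 · 2.6674 = -5.50 ± 5.33 = (-10.83, -0.17)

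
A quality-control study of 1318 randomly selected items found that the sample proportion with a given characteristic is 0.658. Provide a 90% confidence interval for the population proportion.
(0.637, 0.679)

Proportion CI:
SE = √(p̂(1-p̂)/n) = √(0.658 · 0.342 / 1318) = 0.01307

z* = 1.645
Margin = z* · SE = 1.645 · 0.01307 = 0.0215

CI: 0.658 ± 0.0215 = (0.637, 0.679)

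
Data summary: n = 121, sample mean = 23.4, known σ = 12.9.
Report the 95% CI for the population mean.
(21.10, 25.70)

z-interval (σ known):
z* = 1.960 for 95% confidence

Margin of error = z* · σ/√n = 1.960 · 12.9/√121 = 2.30

CI: (23.4 - 2.30, 23.4 + 2.30) = (21.10, 25.70)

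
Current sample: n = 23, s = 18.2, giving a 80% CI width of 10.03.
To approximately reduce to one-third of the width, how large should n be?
n ≈ 207

CI width ∝ 1/√n
To reduce width by factor 3, need √n to grow by 3 → need 3² = 9 times as many samples.

Current: n = 23, width = 10.03
New: n = 207, width ≈ 3.25

Width reduced by factor of 10.03/3.25 = 3.09.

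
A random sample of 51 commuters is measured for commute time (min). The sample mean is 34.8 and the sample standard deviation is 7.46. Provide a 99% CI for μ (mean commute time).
(32.00, 37.60)

t-interval (σ unknown):
df = n - 1 = 50
t* = 2.678 for 99% confidence

Margin of error = t* · s/√n = 2.678 · 7.46/√51 = 2.80

CI: (32.00, 37.60)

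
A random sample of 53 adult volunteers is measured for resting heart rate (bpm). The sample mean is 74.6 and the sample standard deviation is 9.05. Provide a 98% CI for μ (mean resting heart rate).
(71.62, 77.58)

t-interval (σ unknown):
df = n - 1 = 52
t* = 2.400 for 98% confidence

Margin of error = t* · s/√n = 2.400 · 9.05/√53 = 2.98

CI: (71.62, 77.58)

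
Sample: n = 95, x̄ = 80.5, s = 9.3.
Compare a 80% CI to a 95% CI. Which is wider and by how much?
95% CI is wider by 1.33

df = 94
80% CI: t* = 1.291, (79.27, 81.73), width = 2 · t* · s/√n = 2.46
95% CI: t* = 1.986, (78.61, 82.39), width = 2 · t* · s/√n = 3.79

The 95% CI is wider by 3.79 - 2.46 = 1.33.
Higher confidence requires a wider interval.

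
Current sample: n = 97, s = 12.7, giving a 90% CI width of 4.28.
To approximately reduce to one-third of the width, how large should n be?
n ≈ 873

CI width ∝ 1/√n
To reduce width by factor 3, need √n to grow by 3 → need 3² = 9 times as many samples.

Current: n = 97, width = 4.28
New: n = 873, width ≈ 1.42

Width reduced by factor of 4.28/1.42 = 3.01.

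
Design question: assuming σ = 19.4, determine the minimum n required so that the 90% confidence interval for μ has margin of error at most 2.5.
n ≥ 163

For margin E ≤ 2.5:
n ≥ (z* · σ / E)²
n ≥ (1.645 · 19.4 / 2.5)²
n ≥ 162.95

Minimum n = 163 (rounding up)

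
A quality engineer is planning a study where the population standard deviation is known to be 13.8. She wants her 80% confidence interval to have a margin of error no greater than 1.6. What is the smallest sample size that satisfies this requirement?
n ≥ 123

For margin E ≤ 1.6:
n ≥ (z* · σ / E)²
n ≥ (1.282 · 13.8 / 1.6)²
n ≥ 122.26

Minimum n = 123 (rounding up)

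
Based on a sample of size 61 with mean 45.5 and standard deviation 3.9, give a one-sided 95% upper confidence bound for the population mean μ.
μ ≤ 46.33

Upper bound (one-sided):
t* = 1.671 (one-sided for 95%)
Upper bound = x̄ + t* · s/√n = 45.5 + 1.671 · 3.9/√61 = 46.33

We are 95% confident that μ ≤ 46.33.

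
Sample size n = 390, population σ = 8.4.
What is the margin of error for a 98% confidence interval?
Margin of error = 0.99

Margin of error = z* · σ/√n
= 2.326 · 8.4/√390
= 2.326 · 8.4/19.7484
= 0.99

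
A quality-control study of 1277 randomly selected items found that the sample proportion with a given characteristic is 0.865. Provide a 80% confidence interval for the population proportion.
(0.853, 0.877)

Proportion CI:
SE = √(p̂(1-p̂)/n) = √(0.865 · 0.135 / 1277) = 0.00956

z* = 1.282
Margin = z* · SE = 1.282 · 0.00956 = 0.0123

CI: 0.865 ± 0.0123 = (0.853, 0.877)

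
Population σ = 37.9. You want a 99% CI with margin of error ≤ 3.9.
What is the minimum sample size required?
n ≥ 627

For margin E ≤ 3.9:
n ≥ (z* · σ / E)²
n ≥ (2.576 · 37.9 / 3.9)²
n ≥ 626.67

Minimum n = 627 (rounding up)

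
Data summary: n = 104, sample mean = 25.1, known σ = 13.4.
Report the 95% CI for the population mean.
(22.52, 27.68)

z-interval (σ known):
z* = 1.960 for 95% confidence

Margin of error = z* · σ/√n = 1.960 · 13.4/√104 = 2.58

CI: (25.1 - 2.58, 25.1 + 2.58) = (22.52, 27.68)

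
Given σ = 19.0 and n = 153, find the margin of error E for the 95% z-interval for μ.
Margin of error = 3.01

Margin of error = z* · σ/√n
= 1.960 · 19.0/√153
= 1.960 · 19.0/12.3693
= 3.01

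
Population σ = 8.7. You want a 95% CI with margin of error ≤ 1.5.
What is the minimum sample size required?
n ≥ 130

For margin E ≤ 1.5:
n ≥ (z* · σ / E)²
n ≥ (1.960 · 8.7 / 1.5)²
n ≥ 129.23

Minimum n = 130 (rounding up)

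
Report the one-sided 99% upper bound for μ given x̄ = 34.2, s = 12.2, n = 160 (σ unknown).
μ ≤ 36.47

Upper bound (one-sided):
t* = 2.350 (one-sided for 99%)
Upper bound = x̄ + t* · s/√n = 34.2 + 2.350 · 12.2/√160 = 36.47

We are 99% confident that μ ≤ 36.47.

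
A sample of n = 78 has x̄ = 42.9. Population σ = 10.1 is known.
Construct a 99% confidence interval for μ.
(39.95, 45.85)

z-interval (σ known):
z* = 2.576 for 99% confidence

Margin of error = z* · σ/√n = 2.576 · 10.1/√78 = 2.95

CI: (42.9 - 2.95, 42.9 + 2.95) = (39.95, 45.85)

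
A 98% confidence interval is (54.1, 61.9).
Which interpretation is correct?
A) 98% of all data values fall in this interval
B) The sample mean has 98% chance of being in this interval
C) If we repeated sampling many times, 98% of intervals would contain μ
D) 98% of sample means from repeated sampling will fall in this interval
C

A) Wrong — a CI is about the parameter μ, not individual data values.
B) Wrong — x̄ is observed and sits in the interval by construction.
C) Correct — this is the frequentist long-run coverage interpretation.
D) Wrong — coverage applies to intervals containing μ, not to future x̄ values.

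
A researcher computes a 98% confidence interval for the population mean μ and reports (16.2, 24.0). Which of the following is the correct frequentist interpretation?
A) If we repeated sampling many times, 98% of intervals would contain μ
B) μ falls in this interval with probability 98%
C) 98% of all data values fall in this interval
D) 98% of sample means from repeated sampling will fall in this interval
A

A) Correct — this is the frequentist long-run coverage interpretation.
B) Wrong — μ is fixed; the randomness lives in the interval, not in μ.
C) Wrong — a CI is about the parameter μ, not individual data values.
D) Wrong — coverage applies to intervals containing μ, not to future x̄ values.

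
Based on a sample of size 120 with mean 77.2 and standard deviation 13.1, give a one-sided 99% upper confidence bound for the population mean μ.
μ ≤ 80.02

Upper bound (one-sided):
t* = 2.358 (one-sided for 99%)
Upper bound = x̄ + t* · s/√n = 77.2 + 2.358 · 13.1/√120 = 80.02

We are 99% confident that μ ≤ 80.02.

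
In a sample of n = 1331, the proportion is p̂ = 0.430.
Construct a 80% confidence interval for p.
(0.413, 0.447)

Proportion CI:
SE = √(p̂(1-p̂)/n) = √(0.430 · 0.570 / 1331) = 0.01357

z* = 1.282
Margin = z* · SE = 1.282 · 0.01357 = 0.0174

CI: 0.430 ± 0.0174 = (0.413, 0.447)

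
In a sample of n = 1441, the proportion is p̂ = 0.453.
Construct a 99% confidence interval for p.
(0.419, 0.487)

Proportion CI:
SE = √(p̂(1-p̂)/n) = √(0.453 · 0.547 / 1441) = 0.01311

z* = 2.576
Margin = z* · SE = 2.576 · 0.01311 = 0.0338

CI: 0.453 ± 0.0338 = (0.419, 0.487)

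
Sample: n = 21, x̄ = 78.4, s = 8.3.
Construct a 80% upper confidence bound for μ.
μ ≤ 79.96

Upper bound (one-sided):
t* = 0.860 (one-sided for 80%)
Upper bound = x̄ + t* · s/√n = 78.4 + 0.860 · 8.3/√21 = 79.96

We are 80% confident that μ ≤ 79.96.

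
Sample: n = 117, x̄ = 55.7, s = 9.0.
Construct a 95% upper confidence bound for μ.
μ ≤ 57.08

Upper bound (one-sided):
t* = 1.658 (one-sided for 95%)
Upper bound = x̄ + t* · s/√n = 55.7 + 1.658 · 9.0/√117 = 57.08

We are 95% confident that μ ≤ 57.08.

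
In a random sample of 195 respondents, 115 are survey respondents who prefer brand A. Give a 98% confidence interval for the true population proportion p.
(0.508, 0.672)

Proportion CI:
p̂ = 115/195 = 0.58974
SE = √(p̂(1-p̂)/n) = √(0.58974 · 0.41026 / 195) = 0.03522

z* = 2.326
Margin = z* · SE = 2.326 · 0.03522 = 0.0819

CI: 0.58974 ± 0.0819 = (0.508, 0.672)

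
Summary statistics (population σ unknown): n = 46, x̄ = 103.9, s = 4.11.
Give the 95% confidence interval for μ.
(102.68, 105.12)

t-interval (σ unknown):
df = n - 1 = 45
t* = 2.014 for 95% confidence

Margin of error = t* · s/√n = 2.014 · 4.11/√46 = 1.22

CI: (102.68, 105.12)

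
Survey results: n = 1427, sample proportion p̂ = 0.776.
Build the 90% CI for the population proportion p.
(0.758, 0.794)

Proportion CI:
SE = √(p̂(1-p̂)/n) = √(0.776 · 0.224 / 1427) = 0.01104

z* = 1.645
Margin = z* · SE = 1.645 · 0.01104 = 0.0182

CI: 0.776 ± 0.0182 = (0.758, 0.794)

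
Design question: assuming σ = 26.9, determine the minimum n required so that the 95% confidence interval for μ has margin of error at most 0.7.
n ≥ 5674

For margin E ≤ 0.7:
n ≥ (z* · σ / E)²
n ≥ (1.960 · 26.9 / 0.7)²
n ≥ 5673.10

Minimum n = 5674 (rounding up)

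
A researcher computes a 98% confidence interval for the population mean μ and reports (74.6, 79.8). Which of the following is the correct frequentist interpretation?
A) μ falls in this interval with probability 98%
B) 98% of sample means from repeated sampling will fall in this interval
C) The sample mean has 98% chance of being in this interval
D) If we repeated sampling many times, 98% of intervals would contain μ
D

A) Wrong — μ is fixed; the randomness lives in the interval, not in μ.
B) Wrong — coverage applies to intervals containing μ, not to future x̄ values.
C) Wrong — x̄ is observed and sits in the interval by construction.
D) Correct — this is the frequentist long-run coverage interpretation.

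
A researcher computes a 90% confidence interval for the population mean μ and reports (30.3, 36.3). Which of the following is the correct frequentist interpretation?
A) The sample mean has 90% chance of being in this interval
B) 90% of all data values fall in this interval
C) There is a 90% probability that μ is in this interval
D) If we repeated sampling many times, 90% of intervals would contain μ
D

A) Wrong — x̄ is observed and sits in the interval by construction.
B) Wrong — a CI is about the parameter μ, not individual data values.
C) Wrong — μ is fixed; the randomness lives in the interval, not in μ.
D) Correct — this is the frequentist long-run coverage interpretation.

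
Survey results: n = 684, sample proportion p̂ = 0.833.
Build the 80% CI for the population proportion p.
(0.815, 0.851)

Proportion CI:
SE = √(p̂(1-p̂)/n) = √(0.833 · 0.167 / 684) = 0.01426

z* = 1.282
Margin = z* · SE = 1.282 · 0.01426 = 0.0183

CI: 0.833 ± 0.0183 = (0.815, 0.851)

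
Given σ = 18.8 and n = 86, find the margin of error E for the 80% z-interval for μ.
Margin of error = 2.60

Margin of error = z* · σ/√n
= 1.282 · 18.8/√86
= 1.282 · 18.8/9.2736
= 2.60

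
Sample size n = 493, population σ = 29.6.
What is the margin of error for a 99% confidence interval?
Margin of error = 3.43

Margin of error = z* · σ/√n
= 2.576 · 29.6/√493
= 2.576 · 29.6/22.2036
= 3.43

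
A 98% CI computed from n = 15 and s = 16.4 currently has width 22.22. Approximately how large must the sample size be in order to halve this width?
n ≈ 60

CI width ∝ 1/√n
To reduce width by factor 2, need √n to grow by 2 → need 2² = 4 times as many samples.

Current: n = 15, width = 22.22
New: n = 60, width ≈ 10.12

Width reduced by factor of 22.22/10.12 = 2.20.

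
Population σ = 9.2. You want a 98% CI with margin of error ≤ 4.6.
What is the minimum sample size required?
n ≥ 22

For margin E ≤ 4.6:
n ≥ (z* · σ / E)²
n ≥ (2.326 · 9.2 / 4.6)²
n ≥ 21.64

Minimum n = 22 (rounding up)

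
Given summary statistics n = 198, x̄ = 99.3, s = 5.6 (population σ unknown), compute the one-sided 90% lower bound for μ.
μ ≥ 98.79

Lower bound (one-sided):
t* = 1.286 (one-sided for 90%)
Lower bound = x̄ - t* · s/√n = 99.3 - 1.286 · 5.6/√198 = 98.79

We are 90% confident that μ ≥ 98.79.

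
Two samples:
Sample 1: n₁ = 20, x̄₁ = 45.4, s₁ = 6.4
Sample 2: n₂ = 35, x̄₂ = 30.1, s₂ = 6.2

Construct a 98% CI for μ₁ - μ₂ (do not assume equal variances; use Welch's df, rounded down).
(10.99, 19.61)

Difference: x̄₁ - x̄₂ = 15.30
SE = √(s₁²/n₁ + s₂²/n₂) = √(6.4²/20 + 6.2²/35) = 1.7738
df = 38.63 → 38 (Welch–Satterthwaite, rounded down)
t* = 2.429

CI: 15.30 ± 2.429 · 1.7738 = 15.30 ± 4.31 = (10.99, 19.61)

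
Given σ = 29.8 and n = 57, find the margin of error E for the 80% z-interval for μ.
Margin of error = 5.06

Margin of error = z* · σ/√n
= 1.282 · 29.8/√57
= 1.282 · 29.8/7.5498
= 5.06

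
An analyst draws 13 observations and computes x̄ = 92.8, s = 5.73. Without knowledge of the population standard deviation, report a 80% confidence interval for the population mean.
(90.65, 94.95)

t-interval (σ unknown):
df = n - 1 = 12
t* = 1.356 for 80% confidence

Margin of error = t* · s/√n = 1.356 · 5.73/√13 = 2.15

CI: (90.65, 94.95)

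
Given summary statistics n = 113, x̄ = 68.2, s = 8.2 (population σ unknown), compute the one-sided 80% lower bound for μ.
μ ≥ 67.55

Lower bound (one-sided):
t* = 0.845 (one-sided for 80%)
Lower bound = x̄ - t* · s/√n = 68.2 - 0.845 · 8.2/√113 = 67.55

We are 80% confident that μ ≥ 67.55.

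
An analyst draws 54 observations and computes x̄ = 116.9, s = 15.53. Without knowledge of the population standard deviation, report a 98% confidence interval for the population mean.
(111.83, 121.97)

t-interval (σ unknown):
df = n - 1 = 53
t* = 2.399 for 98% confidence

Margin of error = t* · s/√n = 2.399 · 15.53/√54 = 5.07

CI: (111.83, 121.97)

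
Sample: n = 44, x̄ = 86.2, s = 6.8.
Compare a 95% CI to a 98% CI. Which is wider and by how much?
98% CI is wider by 0.81

df = 43
95% CI: t* = 2.017, (84.13, 88.27), width = 2 · t* · s/√n = 4.14
98% CI: t* = 2.416, (83.72, 88.68), width = 2 · t* · s/√n = 4.95

The 98% CI is wider by 4.95 - 4.14 = 0.81.
Higher confidence requires a wider interval.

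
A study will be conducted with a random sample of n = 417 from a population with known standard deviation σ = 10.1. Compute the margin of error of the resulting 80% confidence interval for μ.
Margin of error = 0.63

Margin of error = z* · σ/√n
= 1.282 · 10.1/√417
= 1.282 · 10.1/20.4206
= 0.63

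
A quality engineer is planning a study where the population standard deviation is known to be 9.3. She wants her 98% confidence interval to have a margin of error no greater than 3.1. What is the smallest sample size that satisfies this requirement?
n ≥ 49

For margin E ≤ 3.1:
n ≥ (z* · σ / E)²
n ≥ (2.326 · 9.3 / 3.1)²
n ≥ 48.69

Minimum n = 49 (rounding up)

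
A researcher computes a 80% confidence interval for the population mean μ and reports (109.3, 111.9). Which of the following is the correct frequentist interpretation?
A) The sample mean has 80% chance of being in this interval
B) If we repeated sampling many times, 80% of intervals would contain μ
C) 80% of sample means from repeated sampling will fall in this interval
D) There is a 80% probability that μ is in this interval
B

A) Wrong — x̄ is observed and sits in the interval by construction.
B) Correct — this is the frequentist long-run coverage interpretation.
C) Wrong — coverage applies to intervals containing μ, not to future x̄ values.
D) Wrong — μ is fixed; the randomness lives in the interval, not in μ.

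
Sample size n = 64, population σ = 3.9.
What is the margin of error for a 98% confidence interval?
Margin of error = 1.13

Margin of error = z* · σ/√n
= 2.326 · 3.9/√64
= 2.326 · 3.9/8.0000
= 1.13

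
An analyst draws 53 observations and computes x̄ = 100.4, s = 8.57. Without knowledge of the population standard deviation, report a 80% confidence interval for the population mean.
(98.87, 101.93)

t-interval (σ unknown):
df = n - 1 = 52
t* = 1.298 for 80% confidence

Margin of error = t* · s/√n = 1.298 · 8.57/√53 = 1.53

CI: (98.87, 101.93)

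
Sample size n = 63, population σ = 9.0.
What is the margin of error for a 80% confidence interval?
Margin of error = 1.45

Margin of error = z* · σ/√n
= 1.282 · 9.0/√63
= 1.282 · 9.0/7.9373
= 1.45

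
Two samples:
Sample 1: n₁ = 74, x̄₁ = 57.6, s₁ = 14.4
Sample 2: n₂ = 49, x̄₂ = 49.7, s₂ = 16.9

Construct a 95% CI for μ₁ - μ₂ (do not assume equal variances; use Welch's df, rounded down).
(2.07, 13.73)

Difference: x̄₁ - x̄₂ = 7.90
SE = √(s₁²/n₁ + s₂²/n₂) = √(14.4²/74 + 16.9²/49) = 2.9378
df = 91.36 → 91 (Welch–Satterthwaite, rounded down)
t* = 1.986

CI: 7.90 ± 1.986 · 2.9378 = 7.90 ± 5.83 = (2.07, 13.73)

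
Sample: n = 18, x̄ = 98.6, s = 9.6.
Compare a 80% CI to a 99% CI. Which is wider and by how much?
99% CI is wider by 7.08

df = 17
80% CI: t* = 1.333, (95.58, 101.62), width = 2 · t* · s/√n = 6.03
99% CI: t* = 2.898, (92.04, 105.16), width = 2 · t* · s/√n = 13.11

The 99% CI is wider by 13.11 - 6.03 = 7.08.
Higher confidence requires a wider interval.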